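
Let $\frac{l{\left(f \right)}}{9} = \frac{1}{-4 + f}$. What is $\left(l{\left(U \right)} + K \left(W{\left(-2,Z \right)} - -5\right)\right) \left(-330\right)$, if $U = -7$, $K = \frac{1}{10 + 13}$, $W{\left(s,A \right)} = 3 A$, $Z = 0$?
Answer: $\frac{4560}{23} \approx 198.26$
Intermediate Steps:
$K = \frac{1}{23} \approx 0.043478$
$l{\left(f \right)} = \frac{9}{-4 + f}$
$\left(l{\left(U \right)} + K \left(W{\left(-2,Z \right)} - -5\right)\right) \left(-330\right) = \left(\frac{9}{-4 - 7} + \frac{3 \cdot 0 - -5}{23}\right) \left(-330\right) = \left(\frac{9}{-11} + \frac{0 + 5}{23}\right) \left(-330\right) = \left(9 \left(- \frac{1}{11}\right) + \frac{1}{23} \cdot 5\right) \left(-330\right) = \left(- \frac{9}{11} + \frac{5}{23}\right) \left(-330\right) = \left(- \frac{152}{253}\right) \left(-330\right) = \frac{4560}{23}$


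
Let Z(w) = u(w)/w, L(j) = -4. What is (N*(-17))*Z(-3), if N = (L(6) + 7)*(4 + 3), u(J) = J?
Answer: -357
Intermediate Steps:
N = 21 (N = (-4 + 7)*(4 + 3) = 3*7 = 21)
Z(w) = 1 (Z(w) = w/w = 1)
(N*(-17))*Z(-3) = (21*(-17))*1 = -357*1 = -357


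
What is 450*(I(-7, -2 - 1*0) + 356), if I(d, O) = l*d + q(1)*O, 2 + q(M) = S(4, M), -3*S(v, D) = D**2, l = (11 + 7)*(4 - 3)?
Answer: 105600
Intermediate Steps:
l = 18 (l = 18*1 = 18)
S(v, D) = -D**2/3
q(M) = -2 - M**2/3
I(d, O) = 18*d - 7*O/3 (I(d, O) = 18*d + (-2 - 1/3*1**2)*O = 18*d + (-2 - 1/3*1)*O = 18*d + (-2 - 1/3)*O = 18*d - 7*O/3)
450*(I(-7, -2 - 1*0) + 356) = 450*((18*(-7) - 7*(-2 - 1*0)/3) + 356) = 450*((-126 - 7*(-2 + 0)/3) + 356) = 450*((-126 - 7/3*(-2)) + 356) = 450*((-126 + 14/3) + 356) = 450*(-364/3 + 356) = 450*(704/3) = 105600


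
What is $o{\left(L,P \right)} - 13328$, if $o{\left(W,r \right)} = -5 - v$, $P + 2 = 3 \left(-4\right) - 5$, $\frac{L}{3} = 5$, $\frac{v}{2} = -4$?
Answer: $-13325$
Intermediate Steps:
$v = -8$ ($v = 2 \left(-4\right) = -8$)
$L = 15$ ($L = 3 \cdot 5 = 15$)
$P = -19$ ($P = -2 + \left(3 \left(-4\right) - 5\right) = -2 - 17 = -19$)
$o{\left(W,r \right)} = 3$ ($o{\left(W,r \right)} = -5 - -8 = -5 + 8 = 3$)
$o{\left(L,P \right)} - 13328 = 3 - 13328 = -13325$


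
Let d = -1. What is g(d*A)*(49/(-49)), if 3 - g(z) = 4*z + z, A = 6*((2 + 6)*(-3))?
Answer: 717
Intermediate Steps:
A = -144 (A = 6*(8*(-3)) = 6*(-24) = -144)
g(z) = 3 - 5*z (g(z) = 3 - (4*z + z) = 3 - 5*z)
g(d*A)*(49/(-49)) = (3 - (-5)*(-144))*(49/(-49)) = (3 - 5*144)*(49*(-1/49)) = (3 - 720)*(-1) = -717*(-1) = 717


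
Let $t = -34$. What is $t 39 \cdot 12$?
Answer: $-15912$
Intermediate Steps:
$t 39 \cdot 12 = \left(-34\right) 39 \cdot 12 = \left(-1326\right) 12 = -15912$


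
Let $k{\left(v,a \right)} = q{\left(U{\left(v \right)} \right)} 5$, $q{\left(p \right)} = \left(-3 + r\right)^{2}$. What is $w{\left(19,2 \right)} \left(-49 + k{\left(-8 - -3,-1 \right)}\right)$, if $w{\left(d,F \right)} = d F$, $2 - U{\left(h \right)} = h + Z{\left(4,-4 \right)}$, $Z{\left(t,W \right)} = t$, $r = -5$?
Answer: $10298$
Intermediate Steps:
$U{\left(h \right)} = -2 - h$ ($U{\left(h \right)} = 2 - \left(h + 4\right) = 2 - \left(4 + h\right) = -2 - h$)
$q{\left(p \right)} = 64$ ($q{\left(p \right)} = \left(-3 - 5\right)^{2} = \left(-8\right)^{2} = 64$)
$w{\left(d,F \right)} = F d$
$k{\left(v,a \right)} = 320$ ($k{\left(v,a \right)} = 64 \cdot 5 = 320$)
$w{\left(19,2 \right)} \left(-49 + k{\left(-8 - -3,-1 \right)}\right) = 2 \cdot 19 \left(-49 + 320\right) = 38 \cdot 271 = 10298$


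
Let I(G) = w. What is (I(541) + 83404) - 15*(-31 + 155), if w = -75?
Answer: 81469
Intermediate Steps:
I(G) = -75
(I(541) + 83404) - 15*(-31 + 155) = (-75 + 83404) - 15*(-31 + 155) = 83329 - 15*124 = 83329 - 1860 = 81469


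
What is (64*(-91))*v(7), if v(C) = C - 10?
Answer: 17472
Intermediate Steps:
v(C) = -10 + C
(64*(-91))*v(7) = (64*(-91))*(-10 + 7) = -5824*(-3) = 17472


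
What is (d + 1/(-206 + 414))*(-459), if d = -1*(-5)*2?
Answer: -955179/208 ≈ -4592.2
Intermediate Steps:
d = 10 (d = 5*2 = 10)
(d + 1/(-206 + 414))*(-459) = (10 + 1/(-206 + 414))*(-459) = (10 + 1/208)*(-459) = (2081/208)*(-459) = -955179/208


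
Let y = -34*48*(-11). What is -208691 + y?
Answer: -190739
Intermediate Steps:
y = 17952 (y = -1632*(-11) = 17952)
-208691 + y = -208691 + 17952 = -190739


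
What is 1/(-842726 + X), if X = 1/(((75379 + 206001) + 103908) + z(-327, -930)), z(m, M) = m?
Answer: -384961/324416643685 ≈ -1.1866e-6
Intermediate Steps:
X = 1/384961 (X = 1/(((75379 + 206001) + 103908) - 327) = 1/((281380 + 103908) - 327) = 1/(385288 - 327) = 1/384961 ≈ 2.5977e-6)
1/(-842726 + X) = 1/(-842726 + 1/384961) = 1/(-324416643685/384961) = -384961/324416643685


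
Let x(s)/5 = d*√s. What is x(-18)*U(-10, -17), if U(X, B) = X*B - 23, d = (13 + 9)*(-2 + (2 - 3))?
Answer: -145530*I*√2 ≈ -2.0581e+5*I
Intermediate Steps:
d = -66 (d = 22*(-2 - 1) = 22*(-3) = -66)
U(X, B) = -23 + B*X (U(X, B) = B*X - 23 = -23 + B*X)
x(s) = -330*√s (x(s) = 5*(-66*√s) = -330*√s)
x(-18)*U(-10, -17) = (-990*I*√2)*(-23 - 17*(-10)) = (-990*I*√2)*(-23 + 170) = -990*I*√2*147 = -145530*I*√2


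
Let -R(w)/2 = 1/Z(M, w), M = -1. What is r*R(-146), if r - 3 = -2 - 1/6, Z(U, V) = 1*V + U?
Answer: 5/441 ≈ 0.011338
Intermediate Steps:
Z(U, V) = U + V (Z(U, V) = V + U = U + V)
R(w) = -2/(-1 + w)
r = 5/6 (r = 3 + (-2 - 1/6) = 3 - 13/6 = 5/6 ≈ 0.83333)
r*R(-146) = 5*(-2/(-1 - 146))/6 = 5*(-2/(-147))/6 = 5*(-2*(-1/147))/6 = (5/6)*(2/147) = 5/441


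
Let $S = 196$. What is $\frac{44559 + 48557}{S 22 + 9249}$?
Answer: $\frac{93116}{13561} \approx 6.8665$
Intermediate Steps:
$\frac{44559 + 48557}{S 22 + 9249} = \frac{44559 + 48557}{196 \cdot 22 + 9249} = \frac{93116}{4312 + 9249} = \frac{93116}{13561}$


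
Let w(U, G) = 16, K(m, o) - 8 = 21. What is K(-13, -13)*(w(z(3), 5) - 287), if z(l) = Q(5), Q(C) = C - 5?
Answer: -7859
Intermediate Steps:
K(m, o) = 29 (K(m, o) = 8 + 21 = 29)
Q(C) = -5 + C
z(l) = 0 (z(l) = -5 + 5 = 0)
K(-13, -13)*(w(z(3), 5) - 287) = 29*(16 - 287) = 29*(-271) = -7859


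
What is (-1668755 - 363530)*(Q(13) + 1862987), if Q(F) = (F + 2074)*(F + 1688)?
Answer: -11000705865590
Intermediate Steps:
Q(F) = (1688 + F)*(2074 + F) (Q(F) = (2074 + F)*(1688 + F) = (1688 + F)*(2074 + F))
(-1668755 - 363530)*(Q(13) + 1862987) = (-1668755 - 363530)*((3500912 + 13² + 3762*13) + 1862987) = -2032285*((3500912 + 169 + 48906) + 1862987) = -2032285*(3549987 + 1862987) = -2032285*5412974 = -11000705865590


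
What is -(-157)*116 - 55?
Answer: 18157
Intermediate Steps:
-(-157)*116 - 55 = -157*(-116) - 55 = 18212 - 55 = 18157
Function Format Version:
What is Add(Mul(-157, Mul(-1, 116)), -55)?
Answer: 18157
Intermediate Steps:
Add(Mul(-157, Mul(-1, 116)), -55) = Add(Mul(-157, -116), -55) = Add(18212, -55) = 18157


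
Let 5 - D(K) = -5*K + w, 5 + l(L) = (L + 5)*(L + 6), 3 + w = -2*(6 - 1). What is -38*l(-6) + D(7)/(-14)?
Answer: 2607/14 ≈ 186.21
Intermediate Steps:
w = -13 (w = -3 - 2*(6 - 1) = -3 - 2*5 = -3 - 10 = -13)
l(L) = -5 + (5 + L)*(6 + L) (l(L) = -5 + (L + 5)*(L + 6) = -5 + (5 + L)*(6 + L))
D(K) = 18 + 5*K (D(K) = 5 - (-5*K - 13) = 5 - (-13 - 5*K) = 5 + (13 + 5*K) = 18 + 5*K)
-38*l(-6) + D(7)/(-14) = -38*(25 + (-6)² + 11*(-6)) + (18 + 5*7)/(-14) = -38*(25 + 36 - 66) + (18 + 35)*(-1/14) = -38*(-5) + 53*(-1/14) = 190 - 53/14 = 2607/14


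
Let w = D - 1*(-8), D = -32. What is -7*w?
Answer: 168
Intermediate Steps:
w = -24 (w = -32 - 1*(-8) = -32 + 8 = -24)
-7*w = -7*(-24) = 168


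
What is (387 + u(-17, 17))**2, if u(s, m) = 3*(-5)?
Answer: 138384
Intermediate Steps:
u(s, m) = -15
(387 + u(-17, 17))**2 = (387 - 15)**2 = 372**2 = 138384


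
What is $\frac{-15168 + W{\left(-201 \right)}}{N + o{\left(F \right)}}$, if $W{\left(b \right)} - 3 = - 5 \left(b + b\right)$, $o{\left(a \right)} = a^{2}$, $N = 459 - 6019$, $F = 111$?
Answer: $- \frac{13155}{6761} \approx -1.9457$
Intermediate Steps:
$N = -5560$ ($N = 459 - 6019 = -5560$)
$W{\left(b \right)} = 3 - 10 b$ ($W{\left(b \right)} = 3 - 5 \left(b + b\right) = 3 - 5 \cdot 2 b = 3 - 10 b$)
$\frac{-15168 + W{\left(-201 \right)}}{N + o{\left(F \right)}} = \frac{-15168 + \left(3 - -2010\right)}{-5560 + 111^{2}} = \frac{-15168 + \left(3 + 2010\right)}{-5560 + 12321} = \frac{-15168 + 2013}{6761} = \left(-13155\right) \frac{1}{6761} = - \frac{13155}{6761}$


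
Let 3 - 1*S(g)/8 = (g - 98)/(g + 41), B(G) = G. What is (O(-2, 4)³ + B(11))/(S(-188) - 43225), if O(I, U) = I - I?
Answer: -1617/6352835 ≈ -0.00025453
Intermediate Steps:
O(I, U) = 0
S(g) = 24 - 8*(-98 + g)/(41 + g) (S(g) = 24 - 8*(g - 98)/(g + 41) = 24 - 8*(-98 + g)/(41 + g))
(O(-2, 4)³ + B(11))/(S(-188) - 43225) = (0³ + 11)/(8*(221 + 2*(-188))/(41 - 188) - 43225) = (0 + 11)/(8*(221 - 376)/(-147) - 43225) = 11/(8*(-1/147)*(-155) - 43225) = 11/(1240/147 - 43225) = 11/(-6352835/147) = 11*(-147/6352835) = -1617/6352835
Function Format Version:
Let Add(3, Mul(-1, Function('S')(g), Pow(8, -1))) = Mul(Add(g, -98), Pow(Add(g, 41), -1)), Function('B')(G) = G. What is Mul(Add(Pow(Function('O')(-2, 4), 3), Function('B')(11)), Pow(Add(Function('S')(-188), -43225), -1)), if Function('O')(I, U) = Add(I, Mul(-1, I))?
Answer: Rational(-1617, 6352835) ≈ -0.00025453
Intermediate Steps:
Function('O')(I, U) = 0
Function('S')(g) = Add(24, Mul(-8, Pow(Add(41, g), -1), Add(-98, g))) (Function('S')(g) = Add(24, Mul(-8, Mul(Add(g, -98), Pow(Add(g, 41), -1)))) = Add(24, Mul(-8, Mul(Add(-98, g), Pow(Add(41, g), -1)))) = Add(24, Mul(-8, Mul(Pow(Add(41, g), -1), Add(-98, g)))) = Add(24, Mul(-8, Pow(Add(41, g), -1), Add(-98, g))))
Mul(Add(Pow(Function('O')(-2, 4), 3), Function('B')(11)), Pow(Add(Function('S')(-188), -43225), -1)) = Mul(Add(Pow(0, 3), 11), Pow(Add(Mul(8, Pow(Add(41, -188), -1), Add(221, Mul(2, -188))), -43225), -1)) = Mul(Add(0, 11), Pow(Add(Mul(8, Pow(-147, -1), Add(221, -376)), -43225), -1)) = Mul(11, Pow(Add(Mul(8, Rational(-1, 147), -155), -43225), -1)) = Mul(11, Pow(Add(Rational(1240, 147), -43225), -1)) = Mul(11, Pow(Rational(-6352835, 147), -1)) = Mul(11, Rational(-147, 6352835)) = Rational(-1617, 6352835)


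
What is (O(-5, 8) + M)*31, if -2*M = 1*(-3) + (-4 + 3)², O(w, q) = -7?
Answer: -186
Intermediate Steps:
M = 1 (M = -(1*(-3) + (-4 + 3)²)/2 = -(-3 + (-1)²)/2 = -(-3 + 1)/2 = -½*(-2) = 1)
(O(-5, 8) + M)*31 = (-7 + 1)*31 = -6*31 = -186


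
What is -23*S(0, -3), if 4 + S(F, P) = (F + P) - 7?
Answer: 322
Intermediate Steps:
S(F, P) = -11 + F + P (S(F, P) = -4 + ((F + P) - 7) = -4 + (-7 + F + P) = -11 + F + P)
-23*S(0, -3) = -23*(-11 + 0 - 3) = -23*(-14) = 322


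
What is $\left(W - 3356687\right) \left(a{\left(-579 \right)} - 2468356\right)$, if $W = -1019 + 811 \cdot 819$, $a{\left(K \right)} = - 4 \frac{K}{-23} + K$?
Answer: $\frac{152957825500037}{23} \approx 6.6503 \cdot 10^{12}$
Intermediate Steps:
$a{\left(K \right)} = \frac{27 K}{23}$ ($a{\left(K \right)} = - 4 K \left(- \frac{1}{23}\right) + K = - 4 \left(- \frac{K}{23}\right) + K = \frac{4 K}{23} + K = \frac{27 K}{23}$)
$W = 663190$ ($W = -1019 + 664209 = 663190$)
$\left(W - 3356687\right) \left(a{\left(-579 \right)} - 2468356\right) = \left(663190 - 3356687\right) \left(\frac{27}{23} \left(-579\right) - 2468356\right) = - 2693497 \left(- \frac{15633}{23} - 2468356\right) = \left(-2693497\right) \left(- \frac{56787821}{23}\right) = \frac{152957825500037}{23}$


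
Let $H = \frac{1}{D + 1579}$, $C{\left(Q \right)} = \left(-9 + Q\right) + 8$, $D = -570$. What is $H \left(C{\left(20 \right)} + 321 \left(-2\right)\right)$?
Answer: $- \frac{623}{1009} \approx -0.61744$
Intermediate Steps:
$C{\left(Q \right)} = -1 + Q$
$H = \frac{1}{1009}$ ($H = \frac{1}{-570 + 1579} = \frac{1}{1009} \approx 0.00099108$)
$H \left(C{\left(20 \right)} + 321 \left(-2\right)\right) = \frac{\left(-1 + 20\right) + 321 \left(-2\right)}{1009} = \frac{19 - 642}{1009} = \frac{1}{1009} \left(-623\right) = - \frac{623}{1009}$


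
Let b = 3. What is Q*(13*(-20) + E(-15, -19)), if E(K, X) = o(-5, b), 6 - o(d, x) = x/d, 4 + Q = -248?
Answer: 319284/5 ≈ 63857.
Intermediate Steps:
Q = -252 (Q = -4 - 248 = -252)
o(d, x) = 6 - x/d
E(K, X) = 33/5 (E(K, X) = 6 - 1*3/(-5) = 6 - 1*3*(-1/5) = 6 + 3/5 = 33/5)
Q*(13*(-20) + E(-15, -19)) = -252*(13*(-20) + 33/5) = -252*(-260 + 33/5) = -252*(-1267/5) = 319284/5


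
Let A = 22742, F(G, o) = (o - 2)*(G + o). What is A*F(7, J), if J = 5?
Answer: 818712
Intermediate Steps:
F(G, o) = (-2 + o)*(G + o)
A*F(7, J) = 22742*(5**2 - 2*7 - 2*5 + 7*5) = 22742*(25 - 14 - 10 + 35) = 22742*36 = 818712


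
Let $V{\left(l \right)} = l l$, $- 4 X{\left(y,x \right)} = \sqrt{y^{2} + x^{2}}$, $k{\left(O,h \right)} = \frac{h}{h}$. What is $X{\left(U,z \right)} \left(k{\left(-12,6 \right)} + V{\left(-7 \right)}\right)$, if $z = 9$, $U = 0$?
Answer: $- \frac{225}{2} \approx -112.5$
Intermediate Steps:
$k{\left(O,h \right)} = 1$
$X{\left(y,x \right)} = - \frac{\sqrt{x^{2} + y^{2}}}{4}$ ($X{\left(y,x \right)} = - \frac{\sqrt{y^{2} + x^{2}}}{4} = - \frac{\sqrt{x^{2} + y^{2}}}{4}$)
$V{\left(l \right)} = l^{2}$
$X{\left(U,z \right)} \left(k{\left(-12,6 \right)} + V{\left(-7 \right)}\right) = - \frac{\sqrt{9^{2} + 0^{2}}}{4} \left(1 + \left(-7\right)^{2}\right) = - \frac{\sqrt{81 + 0}}{4} \left(1 + 49\right) = - \frac{\sqrt{81}}{4} \cdot 50 = \left(- \frac{1}{4}\right) 9 \cdot 50 = \left(- \frac{9}{4}\right) 50 = - \frac{225}{2}$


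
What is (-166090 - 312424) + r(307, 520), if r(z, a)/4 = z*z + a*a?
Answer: 980082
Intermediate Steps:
r(z, a) = 4*a² + 4*z² (r(z, a) = 4*(z*z + a*a) = 4*(z² + a²) = 4*(a² + z²) = 4*a² + 4*z²)
(-166090 - 312424) + r(307, 520) = (-166090 - 312424) + (4*520² + 4*307²) = -478514 + (4*270400 + 4*94249) = -478514 + (1081600 + 376996) = -478514 + 1458596 = 980082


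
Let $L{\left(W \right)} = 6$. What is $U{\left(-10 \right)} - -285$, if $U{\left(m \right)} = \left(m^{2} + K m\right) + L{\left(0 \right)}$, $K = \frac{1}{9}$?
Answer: $\frac{3509}{9} \approx 389.89$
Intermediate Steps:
$K = \frac{1}{9} \approx 0.11111$
$U{\left(m \right)} = 6 + m^{2} + \frac{m}{9}$ ($U{\left(m \right)} = \left(m^{2} + \frac{m}{9}\right) + 6 = 6 + m^{2} + \frac{m}{9}$)
$U{\left(-10 \right)} - -285 = \left(6 + \left(-10\right)^{2} + \frac{1}{9} \left(-10\right)\right) - -285 = \left(6 + 100 - \frac{10}{9}\right) + 285 = \frac{944}{9} + 285 = \frac{3509}{9}$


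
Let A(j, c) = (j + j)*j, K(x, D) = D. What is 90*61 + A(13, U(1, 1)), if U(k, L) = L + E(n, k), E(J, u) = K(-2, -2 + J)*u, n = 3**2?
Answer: 5828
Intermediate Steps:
n = 9
E(J, u) = u*(-2 + J) (E(J, u) = (-2 + J)*u = u*(-2 + J))
U(k, L) = L + 7*k (U(k, L) = L + k*(-2 + 9) = L + k*7 = L + 7*k)
A(j, c) = 2*j**2 (A(j, c) = (2*j)*j = 2*j**2)
90*61 + A(13, U(1, 1)) = 90*61 + 2*13**2 = 5490 + 2*169 = 5490 + 338 = 5828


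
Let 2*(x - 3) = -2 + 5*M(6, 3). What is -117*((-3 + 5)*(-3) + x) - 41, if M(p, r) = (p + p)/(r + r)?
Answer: -158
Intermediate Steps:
M(p, r) = p/r (M(p, r) = (2*p)/((2*r)) = (2*p)*(1/(2*r)) = p/r)
x = 7 (x = 3 + (-2 + 5*(6/3))/2 = 3 + (-2 + 5*(6*(⅓)))/2 = 3 + (-2 + 5*2)/2 = 3 + (-2 + 10)/2 = 3 + (½)*8 = 3 + 4 = 7)
-117*((-3 + 5)*(-3) + x) - 41 = -117*((-3 + 5)*(-3) + 7) - 41 = -117*(2*(-3) + 7) - 41 = -117*(-6 + 7) - 41 = -117*1 - 41 = -117 - 41 = -158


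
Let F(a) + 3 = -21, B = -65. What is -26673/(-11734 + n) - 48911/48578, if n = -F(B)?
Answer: 180743296/142212095 ≈ 1.2709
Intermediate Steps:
F(a) = -24 (F(a) = -3 - 21 = -24)
n = 24 (n = -1*(-24) = 24)
-26673/(-11734 + n) - 48911/48578 = -26673/(-11734 + 24) - 48911/48578 = -26673/(-11710) - 48911*1/48578 = -26673*(-1/11710) - 48911/48578 = 26673/11710 - 48911/48578 = 180743296/142212095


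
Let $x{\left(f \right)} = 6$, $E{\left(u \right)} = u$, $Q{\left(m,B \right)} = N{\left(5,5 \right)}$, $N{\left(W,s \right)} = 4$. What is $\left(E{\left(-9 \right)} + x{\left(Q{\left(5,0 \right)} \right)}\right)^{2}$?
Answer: $9$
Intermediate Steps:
$Q{\left(m,B \right)} = 4$
$\left(E{\left(-9 \right)} + x{\left(Q{\left(5,0 \right)} \right)}\right)^{2} = \left(-9 + 6\right)^{2} = \left(-3\right)^{2} = 9$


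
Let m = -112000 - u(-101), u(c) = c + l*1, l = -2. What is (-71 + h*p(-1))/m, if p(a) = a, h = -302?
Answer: -77/37299 ≈ -0.0020644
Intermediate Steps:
u(c) = -2 + c (u(c) = c - 2*1 = c - 2 = -2 + c)
m = -111897 (m = -112000 - (-2 - 101) = -112000 - 1*(-103) = -112000 + 103 = -111897)
(-71 + h*p(-1))/m = (-71 - 302*(-1))/(-111897) = (-71 + 302)*(-1/111897) = 231*(-1/111897) = -77/37299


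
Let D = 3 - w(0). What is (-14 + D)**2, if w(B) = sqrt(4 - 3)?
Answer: 144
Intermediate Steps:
w(B) = 1 (w(B) = sqrt(1) = 1)
D = 2 (D = 3 - 1*1 = 3 - 1 = 2)
(-14 + D)**2 = (-14 + 2)**2 = (-12)**2 = 144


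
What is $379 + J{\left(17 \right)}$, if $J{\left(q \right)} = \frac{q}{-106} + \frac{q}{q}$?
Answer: $\frac{40263}{106} \approx 379.84$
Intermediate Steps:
$J{\left(q \right)} = 1 - \frac{q}{106}$ ($J{\left(q \right)} = q \left(- \frac{1}{106}\right) + 1 = - \frac{q}{106} + 1 = 1 - \frac{q}{106}$)
$379 + J{\left(17 \right)} = 379 + \left(1 - \frac{17}{106}\right) = 379 + \frac{89}{106} = \frac{40263}{106}$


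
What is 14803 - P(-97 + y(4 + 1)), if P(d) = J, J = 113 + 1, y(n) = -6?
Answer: 14689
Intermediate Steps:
J = 114
P(d) = 114
14803 - P(-97 + y(4 + 1)) = 14803 - 1*114 = 14803 - 114 = 14689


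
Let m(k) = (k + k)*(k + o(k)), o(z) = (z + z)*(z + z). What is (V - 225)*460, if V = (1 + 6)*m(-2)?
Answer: -283820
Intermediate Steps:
o(z) = 4*z² (o(z) = (2*z)*(2*z) = 4*z²)
m(k) = 2*k*(k + 4*k²) (m(k) = (k + k)*(k + 4*k²) = (2*k)*(k + 4*k²) = 2*k*(k + 4*k²))
V = -392 (V = (1 + 6)*((-2)²*(2 + 8*(-2))) = 7*(4*(2 - 16)) = 7*(4*(-14)) = 7*(-56) = -392)
(V - 225)*460 = (-392 - 225)*460 = -617*460 = -283820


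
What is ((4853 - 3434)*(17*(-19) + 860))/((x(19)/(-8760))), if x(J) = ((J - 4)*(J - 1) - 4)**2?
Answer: -1668786570/17689 ≈ -94340.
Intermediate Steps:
x(J) = (-4 + (-1 + J)*(-4 + J))**2 (x(J) = ((-4 + J)*(-1 + J) - 4)**2 = ((-1 + J)*(-4 + J) - 4)**2 = (-4 + (-1 + J)*(-4 + J))**2)
((4853 - 3434)*(17*(-19) + 860))/((x(19)/(-8760))) = ((4853 - 3434)*(17*(-19) + 860))/(((19**2*(-5 + 19)**2)/(-8760))) = (1419*(-323 + 860))/(((361*14**2)*(-1/8760))) = (1419*537)/(((361*196)*(-1/8760))) = 762003/((70756*(-1/8760))) = 762003/(-17689/2190) = 762003*(-2190/17689) = -1668786570/17689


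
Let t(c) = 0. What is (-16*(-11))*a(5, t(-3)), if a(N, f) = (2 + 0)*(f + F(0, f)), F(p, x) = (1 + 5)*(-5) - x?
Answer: -10560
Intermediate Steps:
F(p, x) = -30 - x (F(p, x) = 6*(-5) - x = -30 - x)
a(N, f) = -60 (a(N, f) = (2 + 0)*(f + (-30 - f)) = 2*(-30) = -60)
(-16*(-11))*a(5, t(-3)) = -16*(-11)*(-60) = 176*(-60) = -10560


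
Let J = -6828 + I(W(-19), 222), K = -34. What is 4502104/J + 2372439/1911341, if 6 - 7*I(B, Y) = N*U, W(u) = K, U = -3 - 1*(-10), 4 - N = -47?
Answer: -60121165909715/92025335127 ≈ -653.31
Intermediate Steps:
N = 51 (N = 4 - 1*(-47) = 4 + 47 = 51)
U = 7 (U = -3 + 10 = 7)
W(u) = -34
I(B, Y) = -351/7 (I(B, Y) = 6/7 - 51*7/7 = 6/7 - ⅐*357 = 6/7 - 51 = -351/7)
J = -48147/7 (J = -6828 - 351/7 = -48147/7 ≈ -6878.1)
4502104/J + 2372439/1911341 = 4502104/(-48147/7) + 2372439/1911341 = 4502104*(-7/48147) + 2372439*(1/1911341) = -31514728/48147 + 2372439/1911341 = -60121165909715/92025335127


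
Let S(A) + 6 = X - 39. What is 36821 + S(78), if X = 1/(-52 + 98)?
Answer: 1691697/46 ≈ 36776.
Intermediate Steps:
X = 1/46 ≈ 0.021739
S(A) = -2069/46 (S(A) = -6 + (1/46 - 39) = -6 - 1793/46 = -2069/46)
36821 + S(78) = 36821 - 2069/46 = 1691697/46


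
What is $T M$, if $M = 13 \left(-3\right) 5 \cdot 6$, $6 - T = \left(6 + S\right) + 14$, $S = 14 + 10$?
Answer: $44460$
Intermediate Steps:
$S = 24$
$T = -38$ ($T = 6 - \left(\left(6 + 24\right) + 14\right) = 6 - \left(30 + 14\right) = 6 - 44 = -38$)
$M = -1170$ ($M = 13 \left(\left(-15\right) 6\right) = 13 \left(-90\right) = -1170$)
$T M = \left(-38\right) \left(-1170\right) = 44460$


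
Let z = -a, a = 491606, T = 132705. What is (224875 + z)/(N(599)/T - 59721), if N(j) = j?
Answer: 35396537355/7925274706 ≈ 4.4663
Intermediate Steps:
z = -491606 (z = -1*491606 = -491606)
(224875 + z)/(N(599)/T - 59721) = (224875 - 491606)/(599/132705 - 59721) = -266731/(599*(1/132705) - 59721) = -266731/(599/132705 - 59721) = -266731/(-7925274706/132705) = -266731*(-132705/7925274706) = 35396537355/7925274706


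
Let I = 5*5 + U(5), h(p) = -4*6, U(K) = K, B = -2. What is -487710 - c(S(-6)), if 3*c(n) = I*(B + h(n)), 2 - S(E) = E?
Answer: -487450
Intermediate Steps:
h(p) = -24
S(E) = 2 - E
I = 30 (I = 5*5 + 5 = 25 + 5 = 30)
c(n) = -260 (c(n) = (30*(-2 - 24))/3 = (30*(-26))/3 = (1/3)*(-780) = -260)
-487710 - c(S(-6)) = -487710 - 1*(-260) = -487710 + 260 = -487450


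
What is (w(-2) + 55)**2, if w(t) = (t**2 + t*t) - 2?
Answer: 3721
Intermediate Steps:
w(t) = -2 + 2*t**2 (w(t) = (t**2 + t**2) - 2 = 2*t**2 - 2 = -2 + 2*t**2)
(w(-2) + 55)**2 = ((-2 + 2*(-2)**2) + 55)**2 = ((-2 + 2*4) + 55)**2 = ((-2 + 8) + 55)**2 = (6 + 55)**2 = 61**2 = 3721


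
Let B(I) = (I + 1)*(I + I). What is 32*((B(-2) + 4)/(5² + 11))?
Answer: 64/9 ≈ 7.1111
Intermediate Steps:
B(I) = 2*I*(1 + I) (B(I) = (1 + I)*(2*I) = 2*I*(1 + I))
32*((B(-2) + 4)/(5² + 11)) = 32*((2*(-2)*(1 - 2) + 4)/(5² + 11)) = 32*((2*(-2)*(-1) + 4)/(25 + 11)) = 32*((4 + 4)/36) = 32*(8*(1/36)) = 32*(2/9) = 64/9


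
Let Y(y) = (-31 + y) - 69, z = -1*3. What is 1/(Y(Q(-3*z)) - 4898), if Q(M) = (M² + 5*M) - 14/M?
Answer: -9/43862 ≈ -0.00020519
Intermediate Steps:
z = -3
Q(M) = M² - 14/M + 5*M
Y(y) = -100 + y
1/(Y(Q(-3*z)) - 4898) = 1/((-100 + (-14 + (-3*(-3))²*(5 - 3*(-3)))/((-3*(-3)))) - 4898) = 1/((-100 + (-14 + 9²*(5 + 9))/9) - 4898) = 1/((-100 + (-14 + 81*14)/9) - 4898) = 1/((-100 + (-14 + 1134)/9) - 4898) = 1/((-100 + (⅑)*1120) - 4898) = 1/((-100 + 1120/9) - 4898) = 1/(220/9 - 4898) = 1/(-43862/9) = -9/43862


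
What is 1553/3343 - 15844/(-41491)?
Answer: 117402015/138704413 ≈ 0.84642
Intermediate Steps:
1553/3343 - 15844/(-41491) = 1553*(1/3343) - 15844*(-1/41491) = 1553/3343 + 15844/41491 = 117402015/138704413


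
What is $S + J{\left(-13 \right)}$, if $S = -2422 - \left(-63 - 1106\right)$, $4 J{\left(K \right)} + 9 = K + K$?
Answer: $- \frac{5047}{4} \approx -1261.8$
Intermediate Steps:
$J{\left(K \right)} = - \frac{9}{4} + \frac{K}{2}$ ($J{\left(K \right)} = - \frac{9}{4} + \frac{K + K}{4} = - \frac{9}{4} + \frac{2 K}{4} = - \frac{9}{4} + \frac{K}{2}$)
$S = -1253$ ($S = -2422 - -1169 = -2422 + 1169 = -1253$)
$S + J{\left(-13 \right)} = -1253 + \left(- \frac{9}{4} + \frac{1}{2} \left(-13\right)\right) = -1253 - \frac{35}{4} = - \frac{5047}{4}$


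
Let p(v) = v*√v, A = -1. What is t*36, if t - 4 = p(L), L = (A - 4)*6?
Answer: 144 - 1080*I*√30 ≈ 144.0 - 5915.4*I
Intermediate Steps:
L = -30 (L = (-1 - 4)*6 = -5*6 = -30)
p(v) = v^(3/2)
t = 4 - 30*I*√30 (t = 4 + (-30)^(3/2) = 4 - 30*I*√30 ≈ 4.0 - 164.32*I)
t*36 = (4 - 30*I*√30)*36 = 144 - 1080*I*√30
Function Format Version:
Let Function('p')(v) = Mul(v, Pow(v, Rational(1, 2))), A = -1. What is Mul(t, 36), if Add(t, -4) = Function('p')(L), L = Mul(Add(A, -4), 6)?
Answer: Add(144, Mul(-1080, I, Pow(30, Rational(1, 2)))) ≈ Add(144.00, Mul(-5915.4, I))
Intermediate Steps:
L = -30 (L = Mul(Add(-1, -4), 6) = Mul(-5, 6) = -30)
Function('p')(v) = Pow(v, Rational(3, 2))
t = Add(4, Mul(-30, I, Pow(30, Rational(1, 2)))) (t = Add(4, Pow(-30, Rational(3, 2))) = Add(4, Mul(-30, I, Pow(30, Rational(1, 2)))) ≈ Add(4.0000, Mul(-164.32, I)))
Mul(t, 36) = Mul(Add(4, Mul(-30, I, Pow(30, Rational(1, 2)))), 36) = Add(144, Mul(-1080, I, Pow(30, Rational(1, 2))))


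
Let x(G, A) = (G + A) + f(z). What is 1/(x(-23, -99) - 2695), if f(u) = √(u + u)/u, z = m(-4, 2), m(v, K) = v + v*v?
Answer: -16902/47612933 - √6/47612933 ≈ -0.00035504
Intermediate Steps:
m(v, K) = v + v²
z = 12 (z = -4*(1 - 4) = -4*(-3) = 12)
f(u) = √2/√u (f(u) = √(2*u)/u = (√2*√u)/u = √2/√u)
x(G, A) = A + G + √6/6 (x(G, A) = (G + A) + √2/√12 = (A + G) + √2*(√3/6) = (A + G) + √6/6 = A + G + √6/6)
1/(x(-23, -99) - 2695) = 1/((-99 - 23 + √6/6) - 2695) = 1/((-122 + √6/6) - 2695) = 1/(-2817 + √6/6)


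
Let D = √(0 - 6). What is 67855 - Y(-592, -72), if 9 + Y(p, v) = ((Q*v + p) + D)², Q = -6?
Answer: 42270 + 320*I*√6 ≈ 42270.0 + 783.84*I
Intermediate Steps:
D = I*√6 (D = √(-6) = I*√6 ≈ 2.4495*I)
Y(p, v) = -9 + (p - 6*v + I*√6)² (Y(p, v) = -9 + ((-6*v + p) + I*√6)² = -9 + ((p - 6*v) + I*√6)² = -9 + (p - 6*v + I*√6)²)
67855 - Y(-592, -72) = 67855 - (-9 + (-592 - 6*(-72) + I*√6)²) = 67855 - (-9 + (-592 + 432 + I*√6)²) = 67855 - (-9 + (-160 + I*√6)²) = 67855 + (9 - (-160 + I*√6)²) = 67864 - (-160 + I*√6)²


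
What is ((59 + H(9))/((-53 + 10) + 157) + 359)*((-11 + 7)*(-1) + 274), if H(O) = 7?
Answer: 1899296/19 ≈ 99963.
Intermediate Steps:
((59 + H(9))/((-53 + 10) + 157) + 359)*((-11 + 7)*(-1) + 274) = ((59 + 7)/((-53 + 10) + 157) + 359)*((-11 + 7)*(-1) + 274) = (66/(-43 + 157) + 359)*(-4*(-1) + 274) = (66/114 + 359)*(4 + 274) = (66*(1/114) + 359)*278 = (11/19 + 359)*278 = (6832/19)*278 = 1899296/19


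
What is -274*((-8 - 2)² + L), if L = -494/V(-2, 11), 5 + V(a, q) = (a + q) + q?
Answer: -275644/15 ≈ -18376.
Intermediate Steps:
V(a, q) = -5 + a + 2*q (V(a, q) = -5 + ((a + q) + q) = -5 + (a + 2*q) = -5 + a + 2*q)
L = -494/15 (L = -494/(-5 - 2 + 2*11) = -494/(-5 - 2 + 22) = -494/15 ≈ -32.933)
-274*((-8 - 2)² + L) = -274*((-8 - 2)² - 494/15) = -274*((-10)² - 494/15) = -274*(100 - 494/15) = -274*1006/15 = -275644/15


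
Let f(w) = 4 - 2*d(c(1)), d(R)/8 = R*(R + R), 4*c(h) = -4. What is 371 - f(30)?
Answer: 399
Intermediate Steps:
c(h) = -1 (c(h) = (¼)*(-4) = -1)
d(R) = 16*R² (d(R) = 8*(R*(R + R)) = 8*(R*(2*R)) = 8*(2*R²) = 16*R²)
f(w) = -28 (f(w) = 4 - 32*(-1)² = 4 - 32 = -28)
371 - f(30) = 371 - 1*(-28) = 371 + 28 = 399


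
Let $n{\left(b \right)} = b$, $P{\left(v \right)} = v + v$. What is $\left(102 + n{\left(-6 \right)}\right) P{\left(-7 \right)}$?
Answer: $-1344$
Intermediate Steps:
$P{\left(v \right)} = 2 v$
$\left(102 + n{\left(-6 \right)}\right) P{\left(-7 \right)} = \left(102 - 6\right) 2 \left(-7\right) = 96 \left(-14\right) = -1344$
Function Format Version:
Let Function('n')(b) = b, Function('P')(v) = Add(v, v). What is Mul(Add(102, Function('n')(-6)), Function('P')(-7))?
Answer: -1344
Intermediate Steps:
Function('P')(v) = Mul(2, v)
Mul(Add(102, Function('n')(-6)), Function('P')(-7)) = Mul(Add(102, -6), Mul(2, -7)) = Mul(96, -14) = -1344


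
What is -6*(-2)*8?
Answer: 96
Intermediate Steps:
-6*(-2)*8 = 12*8 = 96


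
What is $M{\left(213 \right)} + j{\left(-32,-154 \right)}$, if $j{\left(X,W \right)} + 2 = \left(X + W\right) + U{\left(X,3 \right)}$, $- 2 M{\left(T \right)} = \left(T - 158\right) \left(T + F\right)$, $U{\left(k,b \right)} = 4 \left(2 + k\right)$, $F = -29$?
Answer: $-5368$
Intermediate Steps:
$U{\left(k,b \right)} = 8 + 4 k$
$M{\left(T \right)} = - \frac{\left(-158 + T\right) \left(-29 + T\right)}{2}$ ($M{\left(T \right)} = - \frac{\left(T - 158\right) \left(T - 29\right)}{2} = - \frac{\left(-158 + T\right) \left(-29 + T\right)}{2}$)
$j{\left(X,W \right)} = 6 + W + 5 X$ ($j{\left(X,W \right)} = -2 + \left(\left(X + W\right) + \left(8 + 4 X\right)\right) = -2 + \left(\left(W + X\right) + \left(8 + 4 X\right)\right) = -2 + \left(8 + W + 5 X\right) = 6 + W + 5 X$)
$M{\left(213 \right)} + j{\left(-32,-154 \right)} = \left(-2291 - \frac{213^{2}}{2} + \frac{187}{2} \cdot 213\right) + \left(6 - 154 + 5 \left(-32\right)\right) = \left(-2291 - \frac{45369}{2} + \frac{39831}{2}\right) - 308 = -5060 - 308 = -5368$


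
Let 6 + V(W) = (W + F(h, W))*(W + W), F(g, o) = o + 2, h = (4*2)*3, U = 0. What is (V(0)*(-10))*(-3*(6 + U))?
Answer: -1080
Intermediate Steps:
h = 24 (h = 8*3 = 24)
F(g, o) = 2 + o
V(W) = -6 + 2*W*(2 + 2*W) (V(W) = -6 + (W + (2 + W))*(W + W) = -6 + (2 + 2*W)*(2*W) = -6 + 2*W*(2 + 2*W))
(V(0)*(-10))*(-3*(6 + U)) = ((-6 + 4*0 + 4*0²)*(-10))*(-3*(6 + 0)) = ((-6 + 0 + 4*0)*(-10))*(-3*6) = ((-6 + 0 + 0)*(-10))*(-18) = -6*(-10)*(-18) = 60*(-18) = -1080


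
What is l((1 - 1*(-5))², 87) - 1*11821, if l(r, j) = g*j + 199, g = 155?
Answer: 1863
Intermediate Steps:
l(r, j) = 199 + 155*j (l(r, j) = 155*j + 199 = 199 + 155*j)
l((1 - 1*(-5))², 87) - 1*11821 = (199 + 155*87) - 1*11821 = (199 + 13485) - 11821 = 13684 - 11821 = 1863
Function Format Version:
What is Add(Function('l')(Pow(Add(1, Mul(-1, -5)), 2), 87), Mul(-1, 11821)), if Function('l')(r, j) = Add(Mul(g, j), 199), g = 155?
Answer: 1863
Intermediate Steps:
Function('l')(r, j) = Add(199, Mul(155, j)) (Function('l')(r, j) = Add(Mul(155, j), 199) = Add(199, Mul(155, j)))
Add(Function('l')(Pow(Add(1, Mul(-1, -5)), 2), 87), Mul(-1, 11821)) = Add(Add(199, Mul(155, 87)), Mul(-1, 11821)) = Add(Add(199, 13485), -11821) = Add(13684, -11821) = 1863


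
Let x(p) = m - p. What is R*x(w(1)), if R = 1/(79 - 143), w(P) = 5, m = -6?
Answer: 11/64 ≈ 0.17188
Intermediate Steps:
R = -1/64 (R = 1/(-64) = -1/64 ≈ -0.015625)
x(p) = -6 - p
R*x(w(1)) = -(-6 - 1*5)/64 = -(-6 - 5)/64 = -1/64*(-11) = 11/64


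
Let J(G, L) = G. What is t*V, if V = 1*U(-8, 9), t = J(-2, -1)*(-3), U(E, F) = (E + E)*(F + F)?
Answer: -1728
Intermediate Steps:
U(E, F) = 4*E*F (U(E, F) = (2*E)*(2*F) = 4*E*F)
t = 6 (t = -2*(-3) = 6)
V = -288 (V = 1*(4*(-8)*9) = 1*(-288) = -288)
t*V = 6*(-288) = -1728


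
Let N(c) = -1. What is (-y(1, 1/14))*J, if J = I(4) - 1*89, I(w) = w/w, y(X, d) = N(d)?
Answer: -88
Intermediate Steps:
y(X, d) = -1
I(w) = 1
J = -88 (J = 1 - 1*89 = 1 - 89 = -88)
(-y(1, 1/14))*J = -1*(-1)*(-88) = 1*(-88) = -88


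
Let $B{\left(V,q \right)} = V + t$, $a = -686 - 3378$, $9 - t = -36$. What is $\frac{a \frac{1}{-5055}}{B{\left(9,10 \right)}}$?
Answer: $\frac{2032}{136485} \approx 0.014888$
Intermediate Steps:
$t = 45$ ($t = 9 - -36 = 9 + 36 = 45$)
$a = -4064$
$B{\left(V,q \right)} = 45 + V$ ($B{\left(V,q \right)} = V + 45 = 45 + V$)
$\frac{a \frac{1}{-5055}}{B{\left(9,10 \right)}} = \frac{\left(-4064\right) \frac{1}{-5055}}{45 + 9} = \frac{\left(-4064\right) \left(- \frac{1}{5055}\right)}{54} = \frac{4064}{5055} \cdot \frac{1}{54} = \frac{2032}{136485}$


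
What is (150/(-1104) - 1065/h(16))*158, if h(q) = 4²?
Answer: -1939055/184 ≈ -10538.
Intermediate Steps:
h(q) = 16
(150/(-1104) - 1065/h(16))*158 = (150/(-1104) - 1065/16)*158 = (150*(-1/1104) - 1065*1/16)*158 = (-25/184 - 1065/16)*158 = -24545/368*158 = -1939055/184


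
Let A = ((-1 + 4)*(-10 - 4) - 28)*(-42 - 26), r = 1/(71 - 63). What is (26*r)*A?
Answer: 15470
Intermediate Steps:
r = 1/8 ≈ 0.12500
A = 4760 (A = (3*(-14) - 28)*(-68) = (-42 - 28)*(-68) = -70*(-68) = 4760)
(26*r)*A = (26*(1/8))*4760 = (13/4)*4760 = 15470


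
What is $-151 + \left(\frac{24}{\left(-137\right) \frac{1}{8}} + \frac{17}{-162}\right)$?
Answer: $- \frac{3384727}{22194} \approx -152.51$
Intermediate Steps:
$-151 + \left(\frac{24}{\left(-137\right) \frac{1}{8}} + \frac{17}{-162}\right) = -151 + \left(\frac{24}{\left(-137\right) \frac{1}{8}} + 17 \left(- \frac{1}{162}\right)\right) = -151 + \left(\frac{24}{- \frac{137}{8}} - \frac{17}{162}\right) = -151 + \left(24 \left(- \frac{8}{137}\right) - \frac{17}{162}\right) = -151 - \frac{33433}{22194} = - \frac{3384727}{22194}$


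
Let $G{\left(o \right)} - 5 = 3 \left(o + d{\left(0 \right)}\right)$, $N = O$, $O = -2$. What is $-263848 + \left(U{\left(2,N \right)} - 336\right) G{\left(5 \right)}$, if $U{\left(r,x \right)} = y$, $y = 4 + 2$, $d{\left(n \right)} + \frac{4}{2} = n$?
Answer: $-268468$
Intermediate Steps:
$d{\left(n \right)} = -2 + n$
$y = 6$
$N = -2$
$U{\left(r,x \right)} = 6$
$G{\left(o \right)} = -1 + 3 o$ ($G{\left(o \right)} = 5 + 3 \left(o + \left(-2 + 0\right)\right) = 5 + 3 \left(o - 2\right) = 5 + 3 \left(-2 + o\right) = 5 + \left(-6 + 3 o\right) = -1 + 3 o$)
$-263848 + \left(U{\left(2,N \right)} - 336\right) G{\left(5 \right)} = -263848 + \left(6 - 336\right) \left(-1 + 3 \cdot 5\right) = -263848 - 330 \left(-1 + 15\right) = -263848 - 4620 = -268468$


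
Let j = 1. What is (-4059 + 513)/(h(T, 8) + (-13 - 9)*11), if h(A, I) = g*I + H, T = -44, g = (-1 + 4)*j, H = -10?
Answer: 591/38 ≈ 15.553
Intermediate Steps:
g = 3 (g = (-1 + 4)*1 = 3*1 = 3)
h(A, I) = -10 + 3*I (h(A, I) = 3*I - 10 = -10 + 3*I)
(-4059 + 513)/(h(T, 8) + (-13 - 9)*11) = (-4059 + 513)/((-10 + 3*8) + (-13 - 9)*11) = -3546/((-10 + 24) - 22*11) = -3546/(14 - 242) = -3546/(-228) = -3546*(-1/228) = 591/38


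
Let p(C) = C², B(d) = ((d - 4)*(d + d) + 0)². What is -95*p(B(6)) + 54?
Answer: -31518666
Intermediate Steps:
B(d) = 4*d²*(-4 + d)² (B(d) = ((-4 + d)*(2*d) + 0)² = (2*d*(-4 + d) + 0)² = (2*d*(-4 + d))² = 4*d²*(-4 + d)²)
-95*p(B(6)) + 54 = -95*20736*(-4 + 6)⁴ + 54 = -95*(4*36*2²)² + 54 = -95*(4*36*4)² + 54 = -95*576² + 54 = -95*331776 + 54 = -31518720 + 54 = -31518666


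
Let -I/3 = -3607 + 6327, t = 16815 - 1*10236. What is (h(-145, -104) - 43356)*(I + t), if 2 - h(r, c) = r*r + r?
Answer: 101553954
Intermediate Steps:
t = 6579 (t = 16815 - 10236 = 6579)
I = -8160 (I = -3*(-3607 + 6327) = -3*2720 = -8160)
h(r, c) = 2 - r - r**2 (h(r, c) = 2 - (r*r + r) = 2 - (r**2 + r) = 2 - (r + r**2) = 2 + (-r - r**2) = 2 - r - r**2)
(h(-145, -104) - 43356)*(I + t) = ((2 - 1*(-145) - 1*(-145)**2) - 43356)*(-8160 + 6579) = ((2 + 145 - 1*21025) - 43356)*(-1581) = ((2 + 145 - 21025) - 43356)*(-1581) = (-20878 - 43356)*(-1581) = -64234*(-1581) = 101553954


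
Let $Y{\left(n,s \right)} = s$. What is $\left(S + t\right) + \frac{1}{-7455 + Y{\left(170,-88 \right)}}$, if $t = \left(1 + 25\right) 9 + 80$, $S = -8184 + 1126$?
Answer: $- \frac{50869993}{7543} \approx -6744.0$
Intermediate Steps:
$S = -7058$
$t = 314$ ($t = 26 \cdot 9 + 80 = 234 + 80 = 314$)
$\left(S + t\right) + \frac{1}{-7455 + Y{\left(170,-88 \right)}} = \left(-7058 + 314\right) + \frac{1}{-7455 - 88} = -6744 + \frac{1}{-7543} = -6744 - \frac{1}{7543} = - \frac{50869993}{7543}$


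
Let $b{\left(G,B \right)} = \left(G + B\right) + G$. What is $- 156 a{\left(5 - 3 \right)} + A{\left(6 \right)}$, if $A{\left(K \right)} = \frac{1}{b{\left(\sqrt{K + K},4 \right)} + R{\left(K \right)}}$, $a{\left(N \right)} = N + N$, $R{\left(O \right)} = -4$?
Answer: $-624 + \frac{\sqrt{3}}{12} \approx -623.86$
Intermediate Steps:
$b{\left(G,B \right)} = B + 2 G$ ($b{\left(G,B \right)} = \left(B + G\right) + G = B + 2 G$)
$a{\left(N \right)} = 2 N$
$A{\left(K \right)} = \frac{\sqrt{2}}{4 \sqrt{K}}$ ($A{\left(K \right)} = \frac{1}{\left(4 + 2 \sqrt{K + K}\right) - 4} = \frac{1}{\left(4 + 2 \sqrt{2 K}\right) - 4} = \frac{1}{\left(4 + 2 \sqrt{2} \sqrt{K}\right) - 4} = \frac{1}{2 \sqrt{2} \sqrt{K}} = \frac{\sqrt{2}}{4 \sqrt{K}}$)
$- 156 a{\left(5 - 3 \right)} + A{\left(6 \right)} = - 156 \cdot 2 \left(5 - 3\right) + \frac{\sqrt{2}}{4 \sqrt{6}} = - 156 \cdot 2 \left(5 - 3\right) + \frac{\sqrt{2} \frac{\sqrt{6}}{6}}{4} = - 156 \cdot 2 \cdot 2 + \frac{\sqrt{3}}{12} = \left(-156\right) 4 + \frac{\sqrt{3}}{12} = -624 + \frac{\sqrt{3}}{12}$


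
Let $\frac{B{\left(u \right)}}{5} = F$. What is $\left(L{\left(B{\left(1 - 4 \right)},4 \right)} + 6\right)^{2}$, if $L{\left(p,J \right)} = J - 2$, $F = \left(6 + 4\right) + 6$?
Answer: $64$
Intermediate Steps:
$F = 16$ ($F = 10 + 6 = 16$)
$B{\left(u \right)} = 80$ ($B{\left(u \right)} = 5 \cdot 16 = 80$)
$L{\left(p,J \right)} = -2 + J$
$\left(L{\left(B{\left(1 - 4 \right)},4 \right)} + 6\right)^{2} = \left(\left(-2 + 4\right) + 6\right)^{2} = \left(2 + 6\right)^{2} = 8^{2} = 64$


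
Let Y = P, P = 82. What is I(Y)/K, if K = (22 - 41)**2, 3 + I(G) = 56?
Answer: 53/361 ≈ 0.14681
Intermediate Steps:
Y = 82
I(G) = 53 (I(G) = -3 + 56 = 53)
K = 361 (K = (-19)**2 = 361)
I(Y)/K = 53/361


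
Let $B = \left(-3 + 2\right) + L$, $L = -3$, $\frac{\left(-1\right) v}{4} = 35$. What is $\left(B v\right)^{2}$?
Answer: $313600$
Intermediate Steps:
$v = -140$ ($v = \left(-4\right) 35 = -140$)
$B = -4$ ($B = \left(-3 + 2\right) - 3 = -1 - 3 = -4$)
$\left(B v\right)^{2} = \left(\left(-4\right) \left(-140\right)\right)^{2} = 560^{2} = 313600$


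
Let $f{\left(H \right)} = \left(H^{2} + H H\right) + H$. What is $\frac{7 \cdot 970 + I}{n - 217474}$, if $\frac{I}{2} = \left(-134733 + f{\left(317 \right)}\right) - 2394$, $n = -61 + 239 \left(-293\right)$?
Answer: $- \frac{22521}{47927} \approx -0.4699$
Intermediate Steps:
$n = -70088$ ($n = -61 - 70027 = -70088$)
$f{\left(H \right)} = H + 2 H^{2}$ ($f{\left(H \right)} = \left(H^{2} + H^{2}\right) + H = 2 H^{2} + H = H + 2 H^{2}$)
$I = 128336$ ($I = 2 \left(\left(-134733 + 317 \left(1 + 2 \cdot 317\right)\right) - 2394\right) = 2 \left(\left(-134733 + 317 \left(1 + 634\right)\right) - 2394\right) = 2 \left(\left(-134733 + 317 \cdot 635\right) - 2394\right) = 2 \left(\left(-134733 + 201295\right) - 2394\right) = 2 \left(66562 - 2394\right) = 2 \cdot 64168 = 128336$)
$\frac{7 \cdot 970 + I}{n - 217474} = \frac{7 \cdot 970 + 128336}{-70088 - 217474} = \frac{6790 + 128336}{-287562} = 135126 \left(- \frac{1}{287562}\right) = - \frac{22521}{47927}$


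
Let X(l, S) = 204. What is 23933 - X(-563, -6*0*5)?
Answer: 23729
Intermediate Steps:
23933 - X(-563, -6*0*5) = 23933 - 1*204 = 23933 - 204 = 23729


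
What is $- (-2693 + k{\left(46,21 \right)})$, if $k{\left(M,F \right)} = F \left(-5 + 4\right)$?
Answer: $2714$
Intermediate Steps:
$k{\left(M,F \right)} = - F$ ($k{\left(M,F \right)} = F \left(-1\right) = - F$)
$- (-2693 + k{\left(46,21 \right)}) = - (-2693 - 21) = \left(-1\right) \left(-2714\right) = 2714$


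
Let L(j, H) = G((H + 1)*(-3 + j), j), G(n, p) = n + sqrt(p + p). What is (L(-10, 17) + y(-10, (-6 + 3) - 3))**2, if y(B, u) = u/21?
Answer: 2688620/49 - 6560*I*sqrt(5)/7 ≈ 54870.0 - 2095.5*I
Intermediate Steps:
G(n, p) = n + sqrt(2)*sqrt(p) (G(n, p) = n + sqrt(2*p) = n + sqrt(2)*sqrt(p))
L(j, H) = sqrt(2)*sqrt(j) + (1 + H)*(-3 + j) (L(j, H) = (H + 1)*(-3 + j) + sqrt(2)*sqrt(j) = (1 + H)*(-3 + j) + sqrt(2)*sqrt(j) = sqrt(2)*sqrt(j) + (1 + H)*(-3 + j))
y(B, u) = u/21 (y(B, u) = u*(1/21) = u/21)
(L(-10, 17) + y(-10, (-6 + 3) - 3))**2 = ((-3 - 10 - 3*17 + 17*(-10) + sqrt(2)*sqrt(-10)) + ((-6 + 3) - 3)/21)**2 = ((-3 - 10 - 51 - 170 + sqrt(2)*(I*sqrt(10))) + (-3 - 3)/21)**2 = ((-3 - 10 - 51 - 170 + 2*I*sqrt(5)) + (1/21)*(-6))**2 = ((-234 + 2*I*sqrt(5)) - 2/7)**2 = (-1640/7 + 2*I*sqrt(5))**2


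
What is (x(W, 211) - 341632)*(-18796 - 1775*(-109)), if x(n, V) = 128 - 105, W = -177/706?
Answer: -59671918511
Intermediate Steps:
W = -177/706 (W = -177*1/706 = -177/706 ≈ -0.25071)
x(n, V) = 23
(x(W, 211) - 341632)*(-18796 - 1775*(-109)) = (23 - 341632)*(-18796 - 1775*(-109)) = -341609*(-18796 + 193475) = -341609*174679 = -59671918511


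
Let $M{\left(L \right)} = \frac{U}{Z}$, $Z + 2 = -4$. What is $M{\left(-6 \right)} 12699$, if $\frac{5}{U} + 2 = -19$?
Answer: $\frac{7055}{14} \approx 503.93$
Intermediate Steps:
$U = - \frac{5}{21}$ ($U = \frac{5}{-2 - 19} = \frac{5}{-21} = 5 \left(- \frac{1}{21}\right) = - \frac{5}{21} \approx -0.2381$)
$Z = -6$ ($Z = -2 - 4 = -6$)
$M{\left(L \right)} = \frac{5}{126}$ ($M{\left(L \right)} = - \frac{5}{21 \left(-6\right)} = \left(- \frac{5}{21}\right) \left(- \frac{1}{6}\right) = \frac{5}{126}$)
$M{\left(-6 \right)} 12699 = \frac{5}{126} \cdot 12699 = \frac{7055}{14}$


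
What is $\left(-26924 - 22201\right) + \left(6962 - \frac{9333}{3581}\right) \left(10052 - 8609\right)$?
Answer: $\frac{35785936302}{3581} \approx 9.9933 \cdot 10^{6}$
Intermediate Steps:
$\left(-26924 - 22201\right) + \left(6962 - \frac{9333}{3581}\right) \left(10052 - 8609\right) = -49125 + \left(6962 - \frac{9333}{3581}\right) 1443 = -49125 + \frac{24921589}{3581} \cdot 1443 = -49125 + \frac{35961852927}{3581} = \frac{35785936302}{3581}$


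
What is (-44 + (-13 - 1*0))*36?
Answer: -2052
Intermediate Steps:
(-44 + (-13 - 1*0))*36 = (-44 + (-13 + 0))*36 = (-44 - 13)*36 = -57*36 = -2052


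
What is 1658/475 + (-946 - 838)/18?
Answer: -408778/4275 ≈ -95.621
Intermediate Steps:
1658/475 + (-946 - 838)/18 = 1658*(1/475) - 1784*1/18 = 1658/475 - 892/9 = -408778/4275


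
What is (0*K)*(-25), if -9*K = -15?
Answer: 0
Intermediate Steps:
K = 5/3 (K = -⅑*(-15) = 5/3 ≈ 1.6667)
(0*K)*(-25) = (0*(5/3))*(-25) = 0*(-25) = 0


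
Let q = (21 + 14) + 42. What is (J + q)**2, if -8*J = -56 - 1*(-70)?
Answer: 90601/16 ≈ 5662.6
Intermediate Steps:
J = -7/4 (J = -(-56 - 1*(-70))/8 = -(-56 + 70)/8 = -1/8*14 = -7/4 ≈ -1.7500)
q = 77 (q = 35 + 42 = 77)
(J + q)**2 = (-7/4 + 77)**2 = (301/4)**2 = 90601/16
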